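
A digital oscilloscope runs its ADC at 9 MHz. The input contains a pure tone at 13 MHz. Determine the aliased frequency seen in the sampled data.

13 MHz mod fs = 4 MHz.
4 MHz ≤ fs/2 = 4.5 MHz, appears at 4 MHz.

4 MHz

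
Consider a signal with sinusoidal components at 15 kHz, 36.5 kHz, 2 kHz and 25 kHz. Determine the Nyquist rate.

Highest-frequency component: 36.5 kHz.
Nyquist rate = 2 × 36.5 kHz = 73 kHz.

73 kHz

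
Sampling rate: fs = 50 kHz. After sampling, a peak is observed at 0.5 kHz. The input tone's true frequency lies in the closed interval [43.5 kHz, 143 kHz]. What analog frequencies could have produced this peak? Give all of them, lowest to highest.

49.5 kHz, 50.5 kHz, 99.5 kHz, 100.5 kHz

Frequencies that alias to 0.5 kHz are k·fs ± 0.5 kHz for integer k ≥ 0.
k=0: 0.5 kHz.
k=1: 49.5 kHz, 50.5 kHz.
k=2: 99.5 kHz, 100.5 kHz.
k=3: 149.5 kHz, 150.5 kHz.
Within [43.5 kHz, 143 kHz]: 49.5 kHz, 50.5 kHz, 99.5 kHz, 100.5 kHz.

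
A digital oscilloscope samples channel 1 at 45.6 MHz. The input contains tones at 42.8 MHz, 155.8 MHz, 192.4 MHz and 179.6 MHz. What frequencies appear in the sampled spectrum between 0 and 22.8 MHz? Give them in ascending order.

fs/2 = 22.8 MHz.
42.8 MHz > fs/2 = 22.8 MHz, folds to fs − 42.8 MHz = 2.8 MHz.
155.8 MHz mod fs = 19 MHz.
19 MHz ≤ fs/2 = 22.8 MHz, appears at 19 MHz.
192.4 MHz mod fs = 10 MHz.
10 MHz ≤ fs/2 = 22.8 MHz, appears at 10 MHz.
179.6 MHz mod fs = 42.8 MHz.
42.8 MHz > fs/2 = 22.8 MHz, folds to fs − 42.8 MHz = 2.8 MHz.
Distinct values: {2.8 MHz, 10 MHz, 19 MHz}.

2.8 MHz, 10 MHz, 19 MHz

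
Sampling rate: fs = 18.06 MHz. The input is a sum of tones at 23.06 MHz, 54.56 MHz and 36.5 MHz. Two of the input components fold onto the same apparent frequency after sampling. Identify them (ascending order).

36.5 MHz, 54.56 MHz

fs/2 = 9.03 MHz.
23.06 MHz mod fs = 5 MHz.
5 MHz ≤ fs/2 = 9.03 MHz, appears at 5 MHz.
54.56 MHz mod fs = 0.38 MHz.
0.38 MHz ≤ fs/2 = 9.03 MHz, appears at 0.38 MHz.
36.5 MHz mod fs = 0.38 MHz.
0.38 MHz ≤ fs/2 = 9.03 MHz, appears at 0.38 MHz.
36.5 MHz and 54.56 MHz both map to 0.38 MHz.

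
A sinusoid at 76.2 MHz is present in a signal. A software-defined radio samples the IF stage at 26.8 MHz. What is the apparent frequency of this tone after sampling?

76.2 MHz mod fs = 22.6 MHz.
22.6 MHz > fs/2 = 13.4 MHz, folds to fs − 22.6 MHz = 4.2 MHz.

4.2 MHz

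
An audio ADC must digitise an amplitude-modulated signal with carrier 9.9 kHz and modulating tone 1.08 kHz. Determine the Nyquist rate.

AM sidebands sit at fc ± fm = 8.82 kHz and 10.98 kHz.
Highest-frequency component: 10.98 kHz.
Nyquist rate = 2 × 10.98 kHz = 21.96 kHz.

21.96 kHz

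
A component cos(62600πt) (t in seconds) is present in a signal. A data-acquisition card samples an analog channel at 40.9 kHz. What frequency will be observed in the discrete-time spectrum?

9.6 kHz

ω = 62600π rad/s → f = ω/(2π) = 31300 Hz = 31.3 kHz.
31.3 kHz > fs/2 = 20.45 kHz, folds to fs − 31.3 kHz = 9.6 kHz.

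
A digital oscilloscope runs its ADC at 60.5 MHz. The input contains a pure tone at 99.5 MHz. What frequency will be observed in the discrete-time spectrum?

99.5 MHz mod fs = 39 MHz.
39 MHz > fs/2 = 30.25 MHz, folds to fs − 39 MHz = 21.5 MHz.

21.5 MHz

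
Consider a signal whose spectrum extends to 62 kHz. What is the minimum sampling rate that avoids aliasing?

Nyquist rate = 2 × 62 kHz = 124 kHz.

124 kHz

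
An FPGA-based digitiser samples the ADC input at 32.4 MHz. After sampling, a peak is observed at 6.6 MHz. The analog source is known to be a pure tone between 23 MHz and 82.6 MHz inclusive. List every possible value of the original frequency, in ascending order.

25.8 MHz, 39 MHz, 58.2 MHz, 71.4 MHz

Frequencies that alias to 6.6 MHz are k·fs ± 6.6 MHz for integer k ≥ 0.
k=0: 6.6 MHz.
k=1: 25.8 MHz, 39 MHz.
k=2: 58.2 MHz, 71.4 MHz.
k=3: 90.6 MHz, 103.8 MHz.
Within [23 MHz, 82.6 MHz]: 25.8 MHz, 39 MHz, 58.2 MHz, 71.4 MHz.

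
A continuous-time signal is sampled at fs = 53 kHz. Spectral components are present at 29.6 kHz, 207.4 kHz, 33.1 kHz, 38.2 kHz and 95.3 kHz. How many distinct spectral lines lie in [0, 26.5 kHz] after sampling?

fs/2 = 26.5 kHz.
29.6 kHz > fs/2 = 26.5 kHz, folds to fs − 29.6 kHz = 23.4 kHz.
207.4 kHz mod fs = 48.4 kHz.
48.4 kHz > fs/2 = 26.5 kHz, folds to fs − 48.4 kHz = 4.6 kHz.
33.1 kHz > fs/2 = 26.5 kHz, folds to fs − 33.1 kHz = 19.9 kHz.
38.2 kHz > fs/2 = 26.5 kHz, folds to fs − 38.2 kHz = 14.8 kHz.
95.3 kHz mod fs = 42.3 kHz.
42.3 kHz > fs/2 = 26.5 kHz, folds to fs − 42.3 kHz = 10.7 kHz.
Distinct values: {4.6 kHz, 10.7 kHz, 14.8 kHz, 19.9 kHz, 23.4 kHz} → 5.

5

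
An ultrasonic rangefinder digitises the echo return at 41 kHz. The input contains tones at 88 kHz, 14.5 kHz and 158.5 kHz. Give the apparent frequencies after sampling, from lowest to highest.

fs/2 = 20.5 kHz.
88 kHz mod fs = 6 kHz.
6 kHz ≤ fs/2 = 20.5 kHz, appears at 6 kHz.
14.5 kHz ≤ fs/2 = 20.5 kHz, passes unchanged.
158.5 kHz mod fs = 35.5 kHz.
35.5 kHz > fs/2 = 20.5 kHz, folds to fs − 35.5 kHz = 5.5 kHz.
Distinct values: {5.5 kHz, 6 kHz, 14.5 kHz}.

5.5 kHz, 6 kHz, 14.5 kHz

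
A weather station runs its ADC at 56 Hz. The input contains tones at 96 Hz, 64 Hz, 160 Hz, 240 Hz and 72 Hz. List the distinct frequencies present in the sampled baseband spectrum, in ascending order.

fs/2 = 28 Hz.
96 Hz mod fs = 40 Hz.
40 Hz > fs/2 = 28 Hz, folds to fs − 40 Hz = 16 Hz.
64 Hz mod fs = 8 Hz.
8 Hz ≤ fs/2 = 28 Hz, appears at 8 Hz.
160 Hz mod fs = 48 Hz.
48 Hz > fs/2 = 28 Hz, folds to fs − 48 Hz = 8 Hz.
240 Hz mod fs = 16 Hz.
16 Hz ≤ fs/2 = 28 Hz, appears at 16 Hz.
72 Hz mod fs = 16 Hz.
16 Hz ≤ fs/2 = 28 Hz, appears at 16 Hz.
Distinct values: {8 Hz, 16 Hz}.

8 Hz, 16 Hz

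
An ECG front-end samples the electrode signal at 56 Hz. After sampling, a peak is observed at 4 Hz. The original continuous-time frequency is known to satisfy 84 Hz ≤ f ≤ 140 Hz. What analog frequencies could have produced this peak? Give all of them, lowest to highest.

108 Hz, 116 Hz

Frequencies that alias to 4 Hz are k·fs ± 4 Hz for integer k ≥ 0.
k=0: 4 Hz.
k=1: 52 Hz, 60 Hz.
k=2: 108 Hz, 116 Hz.
k=3: 164 Hz, 172 Hz.
Within [84 Hz, 140 Hz]: 108 Hz, 116 Hz.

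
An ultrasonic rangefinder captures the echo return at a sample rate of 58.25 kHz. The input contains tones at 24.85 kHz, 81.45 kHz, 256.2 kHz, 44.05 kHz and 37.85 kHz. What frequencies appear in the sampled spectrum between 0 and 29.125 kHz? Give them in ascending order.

14.2 kHz, 20.4 kHz, 23.2 kHz, 24.85 kHz

fs/2 = 29.125 kHz.
24.85 kHz ≤ fs/2 = 29.125 kHz, passes unchanged.
81.45 kHz mod fs = 23.2 kHz.
23.2 kHz ≤ fs/2 = 29.125 kHz, appears at 23.2 kHz.
256.2 kHz mod fs = 23.2 kHz.
23.2 kHz ≤ fs/2 = 29.125 kHz, appears at 23.2 kHz.
44.05 kHz > fs/2 = 29.125 kHz, folds to fs − 44.05 kHz = 14.2 kHz.
37.85 kHz > fs/2 = 29.125 kHz, folds to fs − 37.85 kHz = 20.4 kHz.
Distinct values: {14.2 kHz, 20.4 kHz, 23.2 kHz, 24.85 kHz}.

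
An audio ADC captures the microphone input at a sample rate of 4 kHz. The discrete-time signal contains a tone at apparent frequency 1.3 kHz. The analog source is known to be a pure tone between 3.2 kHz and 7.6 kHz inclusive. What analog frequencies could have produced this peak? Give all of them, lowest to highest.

Frequencies that alias to 1.3 kHz are k·fs ± 1.3 kHz for integer k ≥ 0.
k=0: 1.3 kHz.
k=1: 2.7 kHz, 5.3 kHz.
k=2: 6.7 kHz, 9.3 kHz.
k=3: 10.7 kHz, 13.3 kHz.
Within [3.2 kHz, 7.6 kHz]: 5.3 kHz, 6.7 kHz.

5.3 kHz, 6.7 kHz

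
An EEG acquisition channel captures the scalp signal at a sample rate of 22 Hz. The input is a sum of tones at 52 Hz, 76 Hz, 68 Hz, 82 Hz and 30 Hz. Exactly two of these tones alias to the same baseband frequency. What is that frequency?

8 Hz

fs/2 = 11 Hz.
52 Hz mod fs = 8 Hz.
8 Hz ≤ fs/2 = 11 Hz, appears at 8 Hz.
76 Hz mod fs = 10 Hz.
10 Hz ≤ fs/2 = 11 Hz, appears at 10 Hz.
68 Hz mod fs = 2 Hz.
2 Hz ≤ fs/2 = 11 Hz, appears at 2 Hz.
82 Hz mod fs = 16 Hz.
16 Hz > fs/2 = 11 Hz, folds to fs − 16 Hz = 6 Hz.
30 Hz mod fs = 8 Hz.
8 Hz ≤ fs/2 = 11 Hz, appears at 8 Hz.
30 Hz and 52 Hz both map to 8 Hz.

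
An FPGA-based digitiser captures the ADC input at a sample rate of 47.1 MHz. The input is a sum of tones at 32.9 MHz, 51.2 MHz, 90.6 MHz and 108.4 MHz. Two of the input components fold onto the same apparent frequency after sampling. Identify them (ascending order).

32.9 MHz, 108.4 MHz

fs/2 = 23.55 MHz.
32.9 MHz > fs/2 = 23.55 MHz, folds to fs − 32.9 MHz = 14.2 MHz.
51.2 MHz mod fs = 4.1 MHz.
4.1 MHz ≤ fs/2 = 23.55 MHz, appears at 4.1 MHz.
90.6 MHz mod fs = 43.5 MHz.
43.5 MHz > fs/2 = 23.55 MHz, folds to fs − 43.5 MHz = 3.6 MHz.
108.4 MHz mod fs = 14.2 MHz.
14.2 MHz ≤ fs/2 = 23.55 MHz, appears at 14.2 MHz.
32.9 MHz and 108.4 MHz both map to 14.2 MHz.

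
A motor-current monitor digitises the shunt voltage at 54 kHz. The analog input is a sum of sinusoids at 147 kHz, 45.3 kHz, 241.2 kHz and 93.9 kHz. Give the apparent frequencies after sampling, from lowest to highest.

fs/2 = 27 kHz.
147 kHz mod fs = 39 kHz.
39 kHz > fs/2 = 27 kHz, folds to fs − 39 kHz = 15 kHz.
45.3 kHz > fs/2 = 27 kHz, folds to fs − 45.3 kHz = 8.7 kHz.
241.2 kHz mod fs = 25.2 kHz.
25.2 kHz ≤ fs/2 = 27 kHz, appears at 25.2 kHz.
93.9 kHz mod fs = 39.9 kHz.
39.9 kHz > fs/2 = 27 kHz, folds to fs − 39.9 kHz = 14.1 kHz.
Distinct values: {8.7 kHz, 14.1 kHz, 15 kHz, 25.2 kHz}.

8.7 kHz, 14.1 kHz, 15 kHz, 25.2 kHz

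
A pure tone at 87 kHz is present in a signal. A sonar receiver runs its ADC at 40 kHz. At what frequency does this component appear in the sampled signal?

7 kHz

87 kHz mod fs = 7 kHz.
7 kHz ≤ fs/2 = 20 kHz, appears at 7 kHz.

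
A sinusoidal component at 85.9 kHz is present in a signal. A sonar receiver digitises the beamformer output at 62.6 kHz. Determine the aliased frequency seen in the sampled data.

23.3 kHz

85.9 kHz mod fs = 23.3 kHz.
23.3 kHz ≤ fs/2 = 31.3 kHz, appears at 23.3 kHz.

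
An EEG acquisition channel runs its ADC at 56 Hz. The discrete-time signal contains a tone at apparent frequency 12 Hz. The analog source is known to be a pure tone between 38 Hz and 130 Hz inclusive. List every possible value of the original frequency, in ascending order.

Frequencies that alias to 12 Hz are k·fs ± 12 Hz for integer k ≥ 0.
k=0: 12 Hz.
k=1: 44 Hz, 68 Hz.
k=2: 100 Hz, 124 Hz.
k=3: 156 Hz, 180 Hz.
Within [38 Hz, 130 Hz]: 44 Hz, 68 Hz, 100 Hz, 124 Hz.

44 Hz, 68 Hz, 100 Hz, 124 Hz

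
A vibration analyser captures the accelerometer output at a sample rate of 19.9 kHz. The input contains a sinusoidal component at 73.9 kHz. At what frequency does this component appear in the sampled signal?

73.9 kHz mod fs = 14.2 kHz.
14.2 kHz > fs/2 = 9.95 kHz, folds to fs − 14.2 kHz = 5.7 kHz.

5.7 kHz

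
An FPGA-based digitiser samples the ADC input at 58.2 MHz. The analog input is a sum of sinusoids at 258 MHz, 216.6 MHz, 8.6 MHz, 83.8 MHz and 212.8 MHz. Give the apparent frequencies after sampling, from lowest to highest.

8.6 MHz, 16.2 MHz, 20 MHz, 25.2 MHz, 25.6 MHz

fs/2 = 29.1 MHz.
258 MHz mod fs = 25.2 MHz.
25.2 MHz ≤ fs/2 = 29.1 MHz, appears at 25.2 MHz.
216.6 MHz mod fs = 42 MHz.
42 MHz > fs/2 = 29.1 MHz, folds to fs − 42 MHz = 16.2 MHz.
8.6 MHz ≤ fs/2 = 29.1 MHz, passes unchanged.
83.8 MHz mod fs = 25.6 MHz.
25.6 MHz ≤ fs/2 = 29.1 MHz, appears at 25.6 MHz.
212.8 MHz mod fs = 38.2 MHz.
38.2 MHz > fs/2 = 29.1 MHz, folds to fs − 38.2 MHz = 20 MHz.
Distinct values: {8.6 MHz, 16.2 MHz, 20 MHz, 25.2 MHz, 25.6 MHz}.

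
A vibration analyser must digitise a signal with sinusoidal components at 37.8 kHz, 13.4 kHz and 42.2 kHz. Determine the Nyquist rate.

84.4 kHz

Highest-frequency component: 42.2 kHz.
Nyquist rate = 2 × 42.2 kHz = 84.4 kHz.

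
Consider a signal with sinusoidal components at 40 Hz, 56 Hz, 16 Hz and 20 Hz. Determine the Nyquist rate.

112 Hz

Highest-frequency component: 56 Hz.
Nyquist rate = 2 × 56 Hz = 112 Hz.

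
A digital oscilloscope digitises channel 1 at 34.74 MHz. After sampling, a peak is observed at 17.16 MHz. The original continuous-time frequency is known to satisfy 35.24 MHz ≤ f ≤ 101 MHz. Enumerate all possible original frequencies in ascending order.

Frequencies that alias to 17.16 MHz are k·fs ± 17.16 MHz for integer k ≥ 0.
k=0: 17.16 MHz.
k=1: 17.58 MHz, 51.9 MHz.
k=2: 52.32 MHz, 86.64 MHz.
k=3: 87.06 MHz, 121.38 MHz.
k=4: 121.8 MHz, 156.12 MHz.
Within [35.24 MHz, 101 MHz]: 51.9 MHz, 52.32 MHz, 86.64 MHz, 87.06 MHz.

51.9 MHz, 52.32 MHz, 86.64 MHz, 87.06 MHz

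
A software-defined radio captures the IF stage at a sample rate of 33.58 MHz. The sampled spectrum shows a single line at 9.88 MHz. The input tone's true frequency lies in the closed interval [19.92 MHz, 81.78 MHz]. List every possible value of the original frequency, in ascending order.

23.7 MHz, 43.46 MHz, 57.28 MHz, 77.04 MHz

Frequencies that alias to 9.88 MHz are k·fs ± 9.88 MHz for integer k ≥ 0.
k=0: 9.88 MHz.
k=1: 23.7 MHz, 43.46 MHz.
k=2: 57.28 MHz, 77.04 MHz.
k=3: 90.86 MHz, 110.62 MHz.
Within [19.92 MHz, 81.78 MHz]: 23.7 MHz, 43.46 MHz, 57.28 MHz, 77.04 MHz.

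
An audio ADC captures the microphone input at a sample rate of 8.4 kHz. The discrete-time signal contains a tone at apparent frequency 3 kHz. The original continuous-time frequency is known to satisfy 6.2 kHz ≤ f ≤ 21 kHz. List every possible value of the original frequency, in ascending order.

Frequencies that alias to 3 kHz are k·fs ± 3 kHz for integer k ≥ 0.
k=0: 3 kHz.
k=1: 5.4 kHz, 11.4 kHz.
k=2: 13.8 kHz, 19.8 kHz.
k=3: 22.2 kHz, 28.2 kHz.
Within [6.2 kHz, 21 kHz]: 11.4 kHz, 13.8 kHz, 19.8 kHz.

11.4 kHz, 13.8 kHz, 19.8 kHz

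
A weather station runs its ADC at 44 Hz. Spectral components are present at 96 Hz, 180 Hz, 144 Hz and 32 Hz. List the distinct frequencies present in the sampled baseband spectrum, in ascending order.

fs/2 = 22 Hz.
96 Hz mod fs = 8 Hz.
8 Hz ≤ fs/2 = 22 Hz, appears at 8 Hz.
180 Hz mod fs = 4 Hz.
4 Hz ≤ fs/2 = 22 Hz, appears at 4 Hz.
144 Hz mod fs = 12 Hz.
12 Hz ≤ fs/2 = 22 Hz, appears at 12 Hz.
32 Hz > fs/2 = 22 Hz, folds to fs − 32 Hz = 12 Hz.
Distinct values: {4 Hz, 8 Hz, 12 Hz}.

4 Hz, 8 Hz, 12 Hz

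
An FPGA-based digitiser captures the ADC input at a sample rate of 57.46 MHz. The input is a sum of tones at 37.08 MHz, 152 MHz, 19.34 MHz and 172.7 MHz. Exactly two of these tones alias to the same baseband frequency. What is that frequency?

20.38 MHz

fs/2 = 28.73 MHz.
37.08 MHz > fs/2 = 28.73 MHz, folds to fs − 37.08 MHz = 20.38 MHz.
152 MHz mod fs = 37.08 MHz.
37.08 MHz > fs/2 = 28.73 MHz, folds to fs − 37.08 MHz = 20.38 MHz.
19.34 MHz ≤ fs/2 = 28.73 MHz, passes unchanged.
172.7 MHz mod fs = 0.32 MHz.
0.32 MHz ≤ fs/2 = 28.73 MHz, appears at 0.32 MHz.
37.08 MHz and 152 MHz both map to 20.38 MHz.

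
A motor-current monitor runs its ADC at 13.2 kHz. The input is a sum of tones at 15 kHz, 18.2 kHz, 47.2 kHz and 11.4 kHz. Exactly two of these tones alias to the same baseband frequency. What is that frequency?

fs/2 = 6.6 kHz.
15 kHz mod fs = 1.8 kHz.
1.8 kHz ≤ fs/2 = 6.6 kHz, appears at 1.8 kHz.
18.2 kHz mod fs = 5 kHz.
5 kHz ≤ fs/2 = 6.6 kHz, appears at 5 kHz.
47.2 kHz mod fs = 7.6 kHz.
7.6 kHz > fs/2 = 6.6 kHz, folds to fs − 7.6 kHz = 5.6 kHz.
11.4 kHz > fs/2 = 6.6 kHz, folds to fs − 11.4 kHz = 1.8 kHz.
11.4 kHz and 15 kHz both map to 1.8 kHz.

1.8 kHz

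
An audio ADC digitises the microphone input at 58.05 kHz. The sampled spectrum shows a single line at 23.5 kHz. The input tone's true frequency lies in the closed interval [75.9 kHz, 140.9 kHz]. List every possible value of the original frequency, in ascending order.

81.55 kHz, 92.6 kHz, 139.6 kHz

Frequencies that alias to 23.5 kHz are k·fs ± 23.5 kHz for integer k ≥ 0.
k=0: 23.5 kHz.
k=1: 34.55 kHz, 81.55 kHz.
k=2: 92.6 kHz, 139.6 kHz.
k=3: 150.65 kHz, 197.65 kHz.
Within [75.9 kHz, 140.9 kHz]: 81.55 kHz, 92.6 kHz, 139.6 kHz.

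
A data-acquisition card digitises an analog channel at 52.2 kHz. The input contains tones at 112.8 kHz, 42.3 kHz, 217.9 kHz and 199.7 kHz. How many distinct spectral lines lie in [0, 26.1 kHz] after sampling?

3

fs/2 = 26.1 kHz.
112.8 kHz mod fs = 8.4 kHz.
8.4 kHz ≤ fs/2 = 26.1 kHz, appears at 8.4 kHz.
42.3 kHz > fs/2 = 26.1 kHz, folds to fs − 42.3 kHz = 9.9 kHz.
217.9 kHz mod fs = 9.1 kHz.
9.1 kHz ≤ fs/2 = 26.1 kHz, appears at 9.1 kHz.
199.7 kHz mod fs = 43.1 kHz.
43.1 kHz > fs/2 = 26.1 kHz, folds to fs − 43.1 kHz = 9.1 kHz.
Distinct values: {8.4 kHz, 9.1 kHz, 9.9 kHz} → 3.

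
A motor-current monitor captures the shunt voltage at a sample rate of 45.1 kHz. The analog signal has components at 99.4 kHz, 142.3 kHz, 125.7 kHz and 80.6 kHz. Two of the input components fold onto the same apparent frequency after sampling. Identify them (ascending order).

80.6 kHz, 125.7 kHz

fs/2 = 22.55 kHz.
99.4 kHz mod fs = 9.2 kHz.
9.2 kHz ≤ fs/2 = 22.55 kHz, appears at 9.2 kHz.
142.3 kHz mod fs = 7 kHz.
7 kHz ≤ fs/2 = 22.55 kHz, appears at 7 kHz.
125.7 kHz mod fs = 35.5 kHz.
35.5 kHz > fs/2 = 22.55 kHz, folds to fs − 35.5 kHz = 9.6 kHz.
80.6 kHz mod fs = 35.5 kHz.
35.5 kHz > fs/2 = 22.55 kHz, folds to fs − 35.5 kHz = 9.6 kHz.
80.6 kHz and 125.7 kHz both map to 9.6 kHz.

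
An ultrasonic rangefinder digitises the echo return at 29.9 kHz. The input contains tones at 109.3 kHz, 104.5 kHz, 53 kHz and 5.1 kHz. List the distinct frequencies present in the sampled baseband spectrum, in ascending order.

fs/2 = 14.95 kHz.
109.3 kHz mod fs = 19.6 kHz.
19.6 kHz > fs/2 = 14.95 kHz, folds to fs − 19.6 kHz = 10.3 kHz.
104.5 kHz mod fs = 14.8 kHz.
14.8 kHz ≤ fs/2 = 14.95 kHz, appears at 14.8 kHz.
53 kHz mod fs = 23.1 kHz.
23.1 kHz > fs/2 = 14.95 kHz, folds to fs − 23.1 kHz = 6.8 kHz.
5.1 kHz ≤ fs/2 = 14.95 kHz, passes unchanged.
Distinct values: {5.1 kHz, 6.8 kHz, 10.3 kHz, 14.8 kHz}.

5.1 kHz, 6.8 kHz, 10.3 kHz, 14.8 kHz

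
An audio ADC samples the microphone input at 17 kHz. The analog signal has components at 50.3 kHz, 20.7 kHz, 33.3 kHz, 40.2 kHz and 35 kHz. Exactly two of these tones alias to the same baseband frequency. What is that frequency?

0.7 kHz

fs/2 = 8.5 kHz.
50.3 kHz mod fs = 16.3 kHz.
16.3 kHz > fs/2 = 8.5 kHz, folds to fs − 16.3 kHz = 0.7 kHz.
20.7 kHz mod fs = 3.7 kHz.
3.7 kHz ≤ fs/2 = 8.5 kHz, appears at 3.7 kHz.
33.3 kHz mod fs = 16.3 kHz.
16.3 kHz > fs/2 = 8.5 kHz, folds to fs − 16.3 kHz = 0.7 kHz.
40.2 kHz mod fs = 6.2 kHz.
6.2 kHz ≤ fs/2 = 8.5 kHz, appears at 6.2 kHz.
35 kHz mod fs = 1 kHz.
1 kHz ≤ fs/2 = 8.5 kHz, appears at 1 kHz.
33.3 kHz and 50.3 kHz both map to 0.7 kHz.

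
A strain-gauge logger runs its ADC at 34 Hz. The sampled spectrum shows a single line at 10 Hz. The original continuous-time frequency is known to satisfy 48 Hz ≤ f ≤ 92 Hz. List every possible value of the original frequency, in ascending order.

Frequencies that alias to 10 Hz are k·fs ± 10 Hz for integer k ≥ 0.
k=0: 10 Hz.
k=1: 24 Hz, 44 Hz.
k=2: 58 Hz, 78 Hz.
k=3: 92 Hz, 112 Hz.
k=4: 126 Hz, 146 Hz.
Within [48 Hz, 92 Hz]: 58 Hz, 78 Hz, 92 Hz.

58 Hz, 78 Hz, 92 Hz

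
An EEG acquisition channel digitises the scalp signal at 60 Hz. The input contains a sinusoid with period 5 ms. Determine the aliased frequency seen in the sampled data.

20 Hz

T = 5 ms → f = 1/T = 200 Hz.
200 Hz mod fs = 20 Hz.
20 Hz ≤ fs/2 = 30 Hz, appears at 20 Hz.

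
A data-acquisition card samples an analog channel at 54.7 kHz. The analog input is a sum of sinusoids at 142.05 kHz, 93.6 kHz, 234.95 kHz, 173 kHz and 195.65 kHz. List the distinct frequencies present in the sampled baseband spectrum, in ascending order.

fs/2 = 27.35 kHz.
142.05 kHz mod fs = 32.65 kHz.
32.65 kHz > fs/2 = 27.35 kHz, folds to fs − 32.65 kHz = 22.05 kHz.
93.6 kHz mod fs = 38.9 kHz.
38.9 kHz > fs/2 = 27.35 kHz, folds to fs − 38.9 kHz = 15.8 kHz.
234.95 kHz mod fs = 16.15 kHz.
16.15 kHz ≤ fs/2 = 27.35 kHz, appears at 16.15 kHz.
173 kHz mod fs = 8.9 kHz.
8.9 kHz ≤ fs/2 = 27.35 kHz, appears at 8.9 kHz.
195.65 kHz mod fs = 31.55 kHz.
31.55 kHz > fs/2 = 27.35 kHz, folds to fs − 31.55 kHz = 23.15 kHz.
Distinct values: {8.9 kHz, 15.8 kHz, 16.15 kHz, 22.05 kHz, 23.15 kHz}.

8.9 kHz, 15.8 kHz, 16.15 kHz, 22.05 kHz, 23.15 kHz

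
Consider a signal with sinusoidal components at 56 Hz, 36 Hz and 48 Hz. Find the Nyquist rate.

112 Hz

Highest-frequency component: 56 Hz.
Nyquist rate = 2 × 56 Hz = 112 Hz.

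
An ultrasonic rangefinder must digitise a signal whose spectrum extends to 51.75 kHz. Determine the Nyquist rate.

Nyquist rate = 2 × 51.75 kHz = 103.5 kHz.

103.5 kHz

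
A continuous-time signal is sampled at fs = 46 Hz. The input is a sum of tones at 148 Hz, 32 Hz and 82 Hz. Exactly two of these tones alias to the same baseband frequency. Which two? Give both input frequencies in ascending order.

82 Hz, 148 Hz

fs/2 = 23 Hz.
148 Hz mod fs = 10 Hz.
10 Hz ≤ fs/2 = 23 Hz, appears at 10 Hz.
32 Hz > fs/2 = 23 Hz, folds to fs − 32 Hz = 14 Hz.
82 Hz mod fs = 36 Hz.
36 Hz > fs/2 = 23 Hz, folds to fs − 36 Hz = 10 Hz.
82 Hz and 148 Hz both map to 10 Hz.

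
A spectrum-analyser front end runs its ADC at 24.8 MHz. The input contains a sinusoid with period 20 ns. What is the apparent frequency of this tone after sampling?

T = 20 ns → f = 1/T = 50 MHz.
50 MHz mod fs = 0.4 MHz.
0.4 MHz ≤ fs/2 = 12.4 MHz, appears at 0.4 MHz.

0.4 MHz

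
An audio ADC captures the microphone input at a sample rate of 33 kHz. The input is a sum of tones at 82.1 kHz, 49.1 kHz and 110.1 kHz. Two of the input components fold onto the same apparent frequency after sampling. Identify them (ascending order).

49.1 kHz, 82.1 kHz

fs/2 = 16.5 kHz.
82.1 kHz mod fs = 16.1 kHz.
16.1 kHz ≤ fs/2 = 16.5 kHz, appears at 16.1 kHz.
49.1 kHz mod fs = 16.1 kHz.
16.1 kHz ≤ fs/2 = 16.5 kHz, appears at 16.1 kHz.
110.1 kHz mod fs = 11.1 kHz.
11.1 kHz ≤ fs/2 = 16.5 kHz, appears at 11.1 kHz.
49.1 kHz and 82.1 kHz both map to 16.1 kHz.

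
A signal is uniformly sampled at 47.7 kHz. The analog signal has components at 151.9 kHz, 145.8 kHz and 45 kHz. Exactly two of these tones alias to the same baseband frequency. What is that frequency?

fs/2 = 23.85 kHz.
151.9 kHz mod fs = 8.8 kHz.
8.8 kHz ≤ fs/2 = 23.85 kHz, appears at 8.8 kHz.
145.8 kHz mod fs = 2.7 kHz.
2.7 kHz ≤ fs/2 = 23.85 kHz, appears at 2.7 kHz.
45 kHz > fs/2 = 23.85 kHz, folds to fs − 45 kHz = 2.7 kHz.
45 kHz and 145.8 kHz both map to 2.7 kHz.

2.7 kHz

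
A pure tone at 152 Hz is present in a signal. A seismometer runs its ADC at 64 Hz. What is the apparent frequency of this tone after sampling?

24 Hz

152 Hz mod fs = 24 Hz.
24 Hz ≤ fs/2 = 32 Hz, appears at 24 Hz.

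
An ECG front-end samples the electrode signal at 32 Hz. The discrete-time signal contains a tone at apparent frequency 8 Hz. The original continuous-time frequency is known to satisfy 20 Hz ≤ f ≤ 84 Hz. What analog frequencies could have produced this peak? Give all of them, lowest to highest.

24 Hz, 40 Hz, 56 Hz, 72 Hz

Frequencies that alias to 8 Hz are k·fs ± 8 Hz for integer k ≥ 0.
k=0: 8 Hz.
k=1: 24 Hz, 40 Hz.
k=2: 56 Hz, 72 Hz.
k=3: 88 Hz, 104 Hz.
Within [20 Hz, 84 Hz]: 24 Hz, 40 Hz, 56 Hz, 72 Hz.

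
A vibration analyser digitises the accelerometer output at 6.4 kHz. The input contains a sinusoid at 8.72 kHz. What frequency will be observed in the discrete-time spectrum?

2.32 kHz

8.72 kHz mod fs = 2.32 kHz.
2.32 kHz ≤ fs/2 = 3.2 kHz, appears at 2.32 kHz.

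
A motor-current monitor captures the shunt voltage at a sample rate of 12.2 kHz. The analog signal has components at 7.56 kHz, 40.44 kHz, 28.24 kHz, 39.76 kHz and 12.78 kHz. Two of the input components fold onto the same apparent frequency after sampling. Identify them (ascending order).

fs/2 = 6.1 kHz.
7.56 kHz > fs/2 = 6.1 kHz, folds to fs − 7.56 kHz = 4.64 kHz.
40.44 kHz mod fs = 3.84 kHz.
3.84 kHz ≤ fs/2 = 6.1 kHz, appears at 3.84 kHz.
28.24 kHz mod fs = 3.84 kHz.
3.84 kHz ≤ fs/2 = 6.1 kHz, appears at 3.84 kHz.
39.76 kHz mod fs = 3.16 kHz.
3.16 kHz ≤ fs/2 = 6.1 kHz, appears at 3.16 kHz.
12.78 kHz mod fs = 0.58 kHz.
0.58 kHz ≤ fs/2 = 6.1 kHz, appears at 0.58 kHz.
28.24 kHz and 40.44 kHz both map to 3.84 kHz.

28.24 kHz, 40.44 kHz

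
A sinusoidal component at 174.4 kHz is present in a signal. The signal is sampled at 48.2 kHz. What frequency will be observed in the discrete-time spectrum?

18.4 kHz

174.4 kHz mod fs = 29.8 kHz.
29.8 kHz > fs/2 = 24.1 kHz, folds to fs − 29.8 kHz = 18.4 kHz.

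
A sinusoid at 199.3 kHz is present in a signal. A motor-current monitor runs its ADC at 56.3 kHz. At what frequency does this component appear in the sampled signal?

199.3 kHz mod fs = 30.4 kHz.
30.4 kHz > fs/2 = 28.15 kHz, folds to fs − 30.4 kHz = 25.9 kHz.

25.9 kHz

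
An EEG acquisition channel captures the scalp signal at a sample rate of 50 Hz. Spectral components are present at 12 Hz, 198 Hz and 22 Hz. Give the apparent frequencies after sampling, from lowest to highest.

fs/2 = 25 Hz.
12 Hz ≤ fs/2 = 25 Hz, passes unchanged.
198 Hz mod fs = 48 Hz.
48 Hz > fs/2 = 25 Hz, folds to fs − 48 Hz = 2 Hz.
22 Hz ≤ fs/2 = 25 Hz, passes unchanged.
Distinct values: {2 Hz, 12 Hz, 22 Hz}.

2 Hz, 12 Hz, 22 Hz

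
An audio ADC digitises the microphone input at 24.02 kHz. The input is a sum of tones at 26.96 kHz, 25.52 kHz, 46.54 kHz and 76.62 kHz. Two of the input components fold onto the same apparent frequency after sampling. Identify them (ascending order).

fs/2 = 12.01 kHz.
26.96 kHz mod fs = 2.94 kHz.
2.94 kHz ≤ fs/2 = 12.01 kHz, appears at 2.94 kHz.
25.52 kHz mod fs = 1.5 kHz.
1.5 kHz ≤ fs/2 = 12.01 kHz, appears at 1.5 kHz.
46.54 kHz mod fs = 22.52 kHz.
22.52 kHz > fs/2 = 12.01 kHz, folds to fs − 22.52 kHz = 1.5 kHz.
76.62 kHz mod fs = 4.56 kHz.
4.56 kHz ≤ fs/2 = 12.01 kHz, appears at 4.56 kHz.
25.52 kHz and 46.54 kHz both map to 1.5 kHz.

25.52 kHz, 46.54 kHz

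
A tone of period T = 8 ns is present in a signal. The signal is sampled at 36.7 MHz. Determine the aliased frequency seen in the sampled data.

14.9 MHz

T = 8 ns → f = 1/T = 125 MHz.
125 MHz mod fs = 14.9 MHz.
14.9 MHz ≤ fs/2 = 18.35 MHz, appears at 14.9 MHz.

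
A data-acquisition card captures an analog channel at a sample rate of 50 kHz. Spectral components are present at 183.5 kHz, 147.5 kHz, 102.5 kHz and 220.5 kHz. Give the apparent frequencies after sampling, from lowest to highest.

2.5 kHz, 16.5 kHz, 20.5 kHz

fs/2 = 25 kHz.
183.5 kHz mod fs = 33.5 kHz.
33.5 kHz > fs/2 = 25 kHz, folds to fs − 33.5 kHz = 16.5 kHz.
147.5 kHz mod fs = 47.5 kHz.
47.5 kHz > fs/2 = 25 kHz, folds to fs − 47.5 kHz = 2.5 kHz.
102.5 kHz mod fs = 2.5 kHz.
2.5 kHz ≤ fs/2 = 25 kHz, appears at 2.5 kHz.
220.5 kHz mod fs = 20.5 kHz.
20.5 kHz ≤ fs/2 = 25 kHz, appears at 20.5 kHz.
Distinct values: {2.5 kHz, 16.5 kHz, 20.5 kHz}.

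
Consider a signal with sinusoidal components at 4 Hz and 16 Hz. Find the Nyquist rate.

32 Hz

Highest-frequency component: 16 Hz.
Nyquist rate = 2 × 16 Hz = 32 Hz.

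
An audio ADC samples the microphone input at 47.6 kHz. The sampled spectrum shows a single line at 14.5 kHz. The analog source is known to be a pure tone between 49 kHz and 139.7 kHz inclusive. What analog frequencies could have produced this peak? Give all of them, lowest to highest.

62.1 kHz, 80.7 kHz, 109.7 kHz, 128.3 kHz

Frequencies that alias to 14.5 kHz are k·fs ± 14.5 kHz for integer k ≥ 0.
k=0: 14.5 kHz.
k=1: 33.1 kHz, 62.1 kHz.
k=2: 80.7 kHz, 109.7 kHz.
k=3: 128.3 kHz, 157.3 kHz.
k=4: 175.9 kHz, 204.9 kHz.
Within [49 kHz, 139.7 kHz]: 62.1 kHz, 80.7 kHz, 109.7 kHz, 128.3 kHz.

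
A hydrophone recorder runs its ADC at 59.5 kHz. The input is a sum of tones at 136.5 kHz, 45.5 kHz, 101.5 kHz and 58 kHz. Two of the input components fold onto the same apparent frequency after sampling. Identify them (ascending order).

101.5 kHz, 136.5 kHz

fs/2 = 29.75 kHz.
136.5 kHz mod fs = 17.5 kHz.
17.5 kHz ≤ fs/2 = 29.75 kHz, appears at 17.5 kHz.
45.5 kHz > fs/2 = 29.75 kHz, folds to fs − 45.5 kHz = 14 kHz.
101.5 kHz mod fs = 42 kHz.
42 kHz > fs/2 = 29.75 kHz, folds to fs − 42 kHz = 17.5 kHz.
58 kHz > fs/2 = 29.75 kHz, folds to fs − 58 kHz = 1.5 kHz.
101.5 kHz and 136.5 kHz both map to 17.5 kHz.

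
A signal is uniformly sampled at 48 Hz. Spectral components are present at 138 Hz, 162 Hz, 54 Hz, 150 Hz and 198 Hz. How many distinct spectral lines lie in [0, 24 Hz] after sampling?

2

fs/2 = 24 Hz.
138 Hz mod fs = 42 Hz.
42 Hz > fs/2 = 24 Hz, folds to fs − 42 Hz = 6 Hz.
162 Hz mod fs = 18 Hz.
18 Hz ≤ fs/2 = 24 Hz, appears at 18 Hz.
54 Hz mod fs = 6 Hz.
6 Hz ≤ fs/2 = 24 Hz, appears at 6 Hz.
150 Hz mod fs = 6 Hz.
6 Hz ≤ fs/2 = 24 Hz, appears at 6 Hz.
198 Hz mod fs = 6 Hz.
6 Hz ≤ fs/2 = 24 Hz, appears at 6 Hz.
Distinct values: {6 Hz, 18 Hz} → 2.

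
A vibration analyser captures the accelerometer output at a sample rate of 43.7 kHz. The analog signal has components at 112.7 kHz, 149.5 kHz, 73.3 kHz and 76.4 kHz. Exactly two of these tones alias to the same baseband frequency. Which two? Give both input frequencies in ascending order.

112.7 kHz, 149.5 kHz

fs/2 = 21.85 kHz.
112.7 kHz mod fs = 25.3 kHz.
25.3 kHz > fs/2 = 21.85 kHz, folds to fs − 25.3 kHz = 18.4 kHz.
149.5 kHz mod fs = 18.4 kHz.
18.4 kHz ≤ fs/2 = 21.85 kHz, appears at 18.4 kHz.
73.3 kHz mod fs = 29.6 kHz.
29.6 kHz > fs/2 = 21.85 kHz, folds to fs − 29.6 kHz = 14.1 kHz.
76.4 kHz mod fs = 32.7 kHz.
32.7 kHz > fs/2 = 21.85 kHz, folds to fs − 32.7 kHz = 11 kHz.
112.7 kHz and 149.5 kHz both map to 18.4 kHz.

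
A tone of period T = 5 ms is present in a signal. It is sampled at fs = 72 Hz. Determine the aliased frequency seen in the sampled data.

16 Hz

T = 5 ms → f = 1/T = 200 Hz.
200 Hz mod fs = 56 Hz.
56 Hz > fs/2 = 36 Hz, folds to fs − 56 Hz = 16 Hz.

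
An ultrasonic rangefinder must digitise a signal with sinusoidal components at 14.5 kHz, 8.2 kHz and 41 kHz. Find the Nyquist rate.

Highest-frequency component: 41 kHz.
Nyquist rate = 2 × 41 kHz = 82 kHz.

82 kHz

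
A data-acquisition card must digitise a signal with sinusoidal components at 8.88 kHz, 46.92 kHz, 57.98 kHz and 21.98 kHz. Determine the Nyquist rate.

Highest-frequency component: 57.98 kHz.
Nyquist rate = 2 × 57.98 kHz = 115.96 kHz.

115.96 kHz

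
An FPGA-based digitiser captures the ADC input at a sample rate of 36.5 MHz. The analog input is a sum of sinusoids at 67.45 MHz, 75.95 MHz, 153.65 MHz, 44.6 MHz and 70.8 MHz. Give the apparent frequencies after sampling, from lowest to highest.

fs/2 = 18.25 MHz.
67.45 MHz mod fs = 30.95 MHz.
30.95 MHz > fs/2 = 18.25 MHz, folds to fs − 30.95 MHz = 5.55 MHz.
75.95 MHz mod fs = 2.95 MHz.
2.95 MHz ≤ fs/2 = 18.25 MHz, appears at 2.95 MHz.
153.65 MHz mod fs = 7.65 MHz.
7.65 MHz ≤ fs/2 = 18.25 MHz, appears at 7.65 MHz.
44.6 MHz mod fs = 8.1 MHz.
8.1 MHz ≤ fs/2 = 18.25 MHz, appears at 8.1 MHz.
70.8 MHz mod fs = 34.3 MHz.
34.3 MHz > fs/2 = 18.25 MHz, folds to fs − 34.3 MHz = 2.2 MHz.
Distinct values: {2.2 MHz, 2.95 MHz, 5.55 MHz, 7.65 MHz, 8.1 MHz}.

2.2 MHz, 2.95 MHz, 5.55 MHz, 7.65 MHz, 8.1 MHz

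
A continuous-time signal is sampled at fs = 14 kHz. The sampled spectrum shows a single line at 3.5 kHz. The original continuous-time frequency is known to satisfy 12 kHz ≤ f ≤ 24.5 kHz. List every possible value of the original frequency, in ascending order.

17.5 kHz, 24.5 kHz

Frequencies that alias to 3.5 kHz are k·fs ± 3.5 kHz for integer k ≥ 0.
k=0: 3.5 kHz.
k=1: 10.5 kHz, 17.5 kHz.
k=2: 24.5 kHz, 31.5 kHz.
k=3: 38.5 kHz, 45.5 kHz.
Within [12 kHz, 24.5 kHz]: 17.5 kHz, 24.5 kHz.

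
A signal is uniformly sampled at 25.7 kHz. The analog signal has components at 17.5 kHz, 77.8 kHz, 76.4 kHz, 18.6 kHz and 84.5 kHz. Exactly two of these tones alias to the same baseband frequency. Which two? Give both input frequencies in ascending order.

fs/2 = 12.85 kHz.
17.5 kHz > fs/2 = 12.85 kHz, folds to fs − 17.5 kHz = 8.2 kHz.
77.8 kHz mod fs = 0.7 kHz.
0.7 kHz ≤ fs/2 = 12.85 kHz, appears at 0.7 kHz.
76.4 kHz mod fs = 25 kHz.
25 kHz > fs/2 = 12.85 kHz, folds to fs − 25 kHz = 0.7 kHz.
18.6 kHz > fs/2 = 12.85 kHz, folds to fs − 18.6 kHz = 7.1 kHz.
84.5 kHz mod fs = 7.4 kHz.
7.4 kHz ≤ fs/2 = 12.85 kHz, appears at 7.4 kHz.
76.4 kHz and 77.8 kHz both map to 0.7 kHz.

76.4 kHz, 77.8 kHz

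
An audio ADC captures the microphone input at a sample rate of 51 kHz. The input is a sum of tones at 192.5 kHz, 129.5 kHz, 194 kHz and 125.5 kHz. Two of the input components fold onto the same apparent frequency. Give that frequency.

23.5 kHz

fs/2 = 25.5 kHz.
192.5 kHz mod fs = 39.5 kHz.
39.5 kHz > fs/2 = 25.5 kHz, folds to fs − 39.5 kHz = 11.5 kHz.
129.5 kHz mod fs = 27.5 kHz.
27.5 kHz > fs/2 = 25.5 kHz, folds to fs − 27.5 kHz = 23.5 kHz.
194 kHz mod fs = 41 kHz.
41 kHz > fs/2 = 25.5 kHz, folds to fs − 41 kHz = 10 kHz.
125.5 kHz mod fs = 23.5 kHz.
23.5 kHz ≤ fs/2 = 25.5 kHz, appears at 23.5 kHz.
125.5 kHz and 129.5 kHz both map to 23.5 kHz.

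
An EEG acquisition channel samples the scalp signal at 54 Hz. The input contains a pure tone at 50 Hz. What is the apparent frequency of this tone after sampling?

4 Hz

50 Hz > fs/2 = 27 Hz, folds to fs − 50 Hz = 4 Hz.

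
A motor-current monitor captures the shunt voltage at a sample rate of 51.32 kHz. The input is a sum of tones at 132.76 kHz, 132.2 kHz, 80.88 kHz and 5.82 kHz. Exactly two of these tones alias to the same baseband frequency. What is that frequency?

21.76 kHz

fs/2 = 25.66 kHz.
132.76 kHz mod fs = 30.12 kHz.
30.12 kHz > fs/2 = 25.66 kHz, folds to fs − 30.12 kHz = 21.2 kHz.
132.2 kHz mod fs = 29.56 kHz.
29.56 kHz > fs/2 = 25.66 kHz, folds to fs − 29.56 kHz = 21.76 kHz.
80.88 kHz mod fs = 29.56 kHz.
29.56 kHz > fs/2 = 25.66 kHz, folds to fs − 29.56 kHz = 21.76 kHz.
5.82 kHz ≤ fs/2 = 25.66 kHz, passes unchanged.
80.88 kHz and 132.2 kHz both map to 21.76 kHz.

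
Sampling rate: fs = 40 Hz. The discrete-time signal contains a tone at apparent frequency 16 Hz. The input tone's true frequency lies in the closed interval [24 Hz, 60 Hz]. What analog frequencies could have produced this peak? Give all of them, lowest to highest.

Frequencies that alias to 16 Hz are k·fs ± 16 Hz for integer k ≥ 0.
k=0: 16 Hz.
k=1: 24 Hz, 56 Hz.
k=2: 64 Hz, 96 Hz.
Within [24 Hz, 60 Hz]: 24 Hz, 56 Hz.

24 Hz, 56 Hz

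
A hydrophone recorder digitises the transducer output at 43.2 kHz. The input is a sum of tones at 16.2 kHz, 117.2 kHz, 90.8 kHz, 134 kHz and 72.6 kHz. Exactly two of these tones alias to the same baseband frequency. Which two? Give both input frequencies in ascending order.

fs/2 = 21.6 kHz.
16.2 kHz ≤ fs/2 = 21.6 kHz, passes unchanged.
117.2 kHz mod fs = 30.8 kHz.
30.8 kHz > fs/2 = 21.6 kHz, folds to fs − 30.8 kHz = 12.4 kHz.
90.8 kHz mod fs = 4.4 kHz.
4.4 kHz ≤ fs/2 = 21.6 kHz, appears at 4.4 kHz.
134 kHz mod fs = 4.4 kHz.
4.4 kHz ≤ fs/2 = 21.6 kHz, appears at 4.4 kHz.
72.6 kHz mod fs = 29.4 kHz.
29.4 kHz > fs/2 = 21.6 kHz, folds to fs − 29.4 kHz = 13.8 kHz.
90.8 kHz and 134 kHz both map to 4.4 kHz.

90.8 kHz, 134 kHz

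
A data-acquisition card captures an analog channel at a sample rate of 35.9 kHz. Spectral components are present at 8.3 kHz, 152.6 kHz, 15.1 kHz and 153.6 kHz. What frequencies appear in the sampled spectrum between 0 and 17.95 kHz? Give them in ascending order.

fs/2 = 17.95 kHz.
8.3 kHz ≤ fs/2 = 17.95 kHz, passes unchanged.
152.6 kHz mod fs = 9 kHz.
9 kHz ≤ fs/2 = 17.95 kHz, appears at 9 kHz.
15.1 kHz ≤ fs/2 = 17.95 kHz, passes unchanged.
153.6 kHz mod fs = 10 kHz.
10 kHz ≤ fs/2 = 17.95 kHz, appears at 10 kHz.
Distinct values: {8.3 kHz, 9 kHz, 10 kHz, 15.1 kHz}.

8.3 kHz, 9 kHz, 10 kHz, 15.1 kHz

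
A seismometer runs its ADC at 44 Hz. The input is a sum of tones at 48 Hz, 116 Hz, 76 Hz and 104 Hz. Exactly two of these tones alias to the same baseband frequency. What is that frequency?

fs/2 = 22 Hz.
48 Hz mod fs = 4 Hz.
4 Hz ≤ fs/2 = 22 Hz, appears at 4 Hz.
116 Hz mod fs = 28 Hz.
28 Hz > fs/2 = 22 Hz, folds to fs − 28 Hz = 16 Hz.
76 Hz mod fs = 32 Hz.
32 Hz > fs/2 = 22 Hz, folds to fs − 32 Hz = 12 Hz.
104 Hz mod fs = 16 Hz.
16 Hz ≤ fs/2 = 22 Hz, appears at 16 Hz.
104 Hz and 116 Hz both map to 16 Hz.

16 Hz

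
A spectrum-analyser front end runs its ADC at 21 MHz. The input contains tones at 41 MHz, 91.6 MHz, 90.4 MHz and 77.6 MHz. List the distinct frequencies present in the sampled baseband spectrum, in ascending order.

fs/2 = 10.5 MHz.
41 MHz mod fs = 20 MHz.
20 MHz > fs/2 = 10.5 MHz, folds to fs − 20 MHz = 1 MHz.
91.6 MHz mod fs = 7.6 MHz.
7.6 MHz ≤ fs/2 = 10.5 MHz, appears at 7.6 MHz.
90.4 MHz mod fs = 6.4 MHz.
6.4 MHz ≤ fs/2 = 10.5 MHz, appears at 6.4 MHz.
77.6 MHz mod fs = 14.6 MHz.
14.6 MHz > fs/2 = 10.5 MHz, folds to fs − 14.6 MHz = 6.4 MHz.
Distinct values: {1 MHz, 6.4 MHz, 7.6 MHz}.

1 MHz, 6.4 MHz, 7.6 MHz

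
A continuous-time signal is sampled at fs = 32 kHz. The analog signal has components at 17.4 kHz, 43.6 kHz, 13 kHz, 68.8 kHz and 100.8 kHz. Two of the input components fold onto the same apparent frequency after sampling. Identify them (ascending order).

fs/2 = 16 kHz.
17.4 kHz > fs/2 = 16 kHz, folds to fs − 17.4 kHz = 14.6 kHz.
43.6 kHz mod fs = 11.6 kHz.
11.6 kHz ≤ fs/2 = 16 kHz, appears at 11.6 kHz.
13 kHz ≤ fs/2 = 16 kHz, passes unchanged.
68.8 kHz mod fs = 4.8 kHz.
4.8 kHz ≤ fs/2 = 16 kHz, appears at 4.8 kHz.
100.8 kHz mod fs = 4.8 kHz.
4.8 kHz ≤ fs/2 = 16 kHz, appears at 4.8 kHz.
68.8 kHz and 100.8 kHz both map to 4.8 kHz.

68.8 kHz, 100.8 kHz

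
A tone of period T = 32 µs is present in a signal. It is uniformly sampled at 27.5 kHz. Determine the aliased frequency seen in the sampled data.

T = 32 µs → f = 1/T = 31.25 kHz.
31.25 kHz mod fs = 3.75 kHz.
3.75 kHz ≤ fs/2 = 13.75 kHz, appears at 3.75 kHz.

3.75 kHz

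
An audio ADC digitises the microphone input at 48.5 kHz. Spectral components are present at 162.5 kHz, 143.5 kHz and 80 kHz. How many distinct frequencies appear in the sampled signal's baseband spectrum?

2

fs/2 = 24.25 kHz.
162.5 kHz mod fs = 17 kHz.
17 kHz ≤ fs/2 = 24.25 kHz, appears at 17 kHz.
143.5 kHz mod fs = 46.5 kHz.
46.5 kHz > fs/2 = 24.25 kHz, folds to fs − 46.5 kHz = 2 kHz.
80 kHz mod fs = 31.5 kHz.
31.5 kHz > fs/2 = 24.25 kHz, folds to fs − 31.5 kHz = 17 kHz.
Distinct values: {2 kHz, 17 kHz} → 2.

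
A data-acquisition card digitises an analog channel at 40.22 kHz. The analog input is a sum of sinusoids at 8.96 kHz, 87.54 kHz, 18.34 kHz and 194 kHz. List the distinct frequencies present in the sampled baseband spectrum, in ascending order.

fs/2 = 20.11 kHz.
8.96 kHz ≤ fs/2 = 20.11 kHz, passes unchanged.
87.54 kHz mod fs = 7.1 kHz.
7.1 kHz ≤ fs/2 = 20.11 kHz, appears at 7.1 kHz.
18.34 kHz ≤ fs/2 = 20.11 kHz, passes unchanged.
194 kHz mod fs = 33.12 kHz.
33.12 kHz > fs/2 = 20.11 kHz, folds to fs − 33.12 kHz = 7.1 kHz.
Distinct values: {7.1 kHz, 8.96 kHz, 18.34 kHz}.

7.1 kHz, 8.96 kHz, 18.34 kHz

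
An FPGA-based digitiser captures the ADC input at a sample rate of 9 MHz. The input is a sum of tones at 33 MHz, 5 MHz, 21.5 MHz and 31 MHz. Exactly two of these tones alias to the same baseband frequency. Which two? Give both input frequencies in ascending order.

5 MHz, 31 MHz

fs/2 = 4.5 MHz.
33 MHz mod fs = 6 MHz.
6 MHz > fs/2 = 4.5 MHz, folds to fs − 6 MHz = 3 MHz.
5 MHz > fs/2 = 4.5 MHz, folds to fs − 5 MHz = 4 MHz.
21.5 MHz mod fs = 3.5 MHz.
3.5 MHz ≤ fs/2 = 4.5 MHz, appears at 3.5 MHz.
31 MHz mod fs = 4 MHz.
4 MHz ≤ fs/2 = 4.5 MHz, appears at 4 MHz.
5 MHz and 31 MHz both map to 4 MHz.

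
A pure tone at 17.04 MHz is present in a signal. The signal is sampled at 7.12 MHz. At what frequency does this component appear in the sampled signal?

2.8 MHz

17.04 MHz mod fs = 2.8 MHz.
2.8 MHz ≤ fs/2 = 3.56 MHz, appears at 2.8 MHz.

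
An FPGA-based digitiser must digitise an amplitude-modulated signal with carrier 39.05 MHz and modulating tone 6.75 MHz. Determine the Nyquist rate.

AM sidebands sit at fc ± fm = 32.3 MHz and 45.8 MHz.
Highest-frequency component: 45.8 MHz.
Nyquist rate = 2 × 45.8 MHz = 91.6 MHz.

91.6 MHz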